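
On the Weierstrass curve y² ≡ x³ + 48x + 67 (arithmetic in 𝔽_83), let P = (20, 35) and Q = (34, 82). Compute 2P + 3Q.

First 2P:
Repeated addition: build up to 2P.
2P: tangent at (20, 35): λ = (3·20² + 48)/(2·35) ≡ 3/70. 70⁻¹ ≡ 51 (mod 83), so λ ≡ 3·51 ≡ 70.
  x = λ² - 20 - 20 = 4900 - 40 ≡ 46; y = λ·(20 - 46) - 35 ≡ 54. → (46, 54)
2P = (46, 54).
Next 3Q:
Repeated addition: build up to 3Q.
2Q: tangent at (34, 82): λ = (3·34² + 48)/(2·82) ≡ 30/81. 81⁻¹ ≡ 41 (mod 83), so λ ≡ 30·41 ≡ 68.
  x = λ² - 34 - 34 = 4624 - 68 ≡ 74; y = λ·(34 - 74) - 82 ≡ 20. → (74, 20)
3Q: (74, 20) + (34, 82). λ = (82 - 20)/(34 - 74) ≡ 62/43 mod 83. 43⁻¹ ≡ 56 (mod 83), so λ ≡ 69.
  x = λ² - 74 - 34 = 4761 - 108 ≡ 5; y = λ·(74 - 5) - 20 ≡ 10. → (5, 10)
3Q = (5, 10).
Finally 2P + 3Q:
(46, 54) + (5, 10). λ = (10 - 54)/(5 - 46) ≡ 39/42 mod 83. 42⁻¹ ≡ 2 (mod 83), so λ ≡ 78.
  x = λ² - 46 - 5 = 6084 - 51 ≡ 57; y = λ·(46 - 57) - 54 ≡ 1. → (57, 1)

(57, 1)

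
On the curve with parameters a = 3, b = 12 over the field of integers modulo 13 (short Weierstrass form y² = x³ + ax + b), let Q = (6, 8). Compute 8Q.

Repeated addition: build up to 8Q.
2Q: tangent at (6, 8): λ = (3·6² + 3)/(2·8) ≡ 7/3. 3⁻¹ ≡ 9 (mod 13) since 3·9 = 27 ≡ 1, so λ ≡ 7·9 ≡ 11.
  x = λ² - 6 - 6 = 121 - 12 ≡ 5; y = λ·(6 - 5) - 8 ≡ 3. → (5, 3)
3Q: (5, 3) + (6, 8). λ = (8 - 3)/(6 - 5) ≡ 5/1 mod 13. 1⁻¹ ≡ 1 (mod 13), so λ ≡ 5.
  x = λ² - 5 - 6 = 25 - 11 ≡ 1; y = λ·(5 - 1) - 3 ≡ 4. → (1, 4)
4Q: (1, 4) + (6, 8). λ = (8 - 4)/(6 - 1) ≡ 4/5 mod 13. 5⁻¹ ≡ 8 (mod 13) since 5·8 = 40 ≡ 1, so λ ≡ 6.
  x = λ² - 1 - 6 = 36 - 7 ≡ 3; y = λ·(1 - 3) - 4 ≡ 10. → (3, 10)
5Q: (3, 10) + (6, 8). λ = (8 - 10)/(6 - 3) ≡ 11/3 mod 13. 3⁻¹ ≡ 9 (mod 13), so λ ≡ 8.
  x = λ² - 3 - 6 = 64 - 9 ≡ 3; y = λ·(3 - 3) - 10 ≡ 3. → (3, 3)
6Q: (3, 3) + (6, 8). λ = (8 - 3)/(6 - 3) ≡ 5/3 mod 13. 3⁻¹ ≡ 9 (mod 13), so λ ≡ 6.
  x = λ² - 3 - 6 = 36 - 9 ≡ 1; y = λ·(3 - 1) - 3 ≡ 9. → (1, 9)
7Q: (1, 9) + (6, 8). λ = (8 - 9)/(6 - 1) ≡ 12/5 mod 13. 5⁻¹ ≡ 8 (mod 13), so λ ≡ 5.
  x = λ² - 1 - 6 = 25 - 7 ≡ 5; y = λ·(1 - 5) - 9 ≡ 10. → (5, 10)
8Q: (5, 10) + (6, 8). λ = (8 - 10)/(6 - 5) ≡ 11/1 mod 13. 1⁻¹ ≡ 1 (mod 13) since 1·1 = 1 ≡ 1, so λ ≡ 11.
  x = λ² - 5 - 6 = 121 - 11 ≡ 6; y = λ·(5 - 6) - 10 ≡ 5. → (6, 5)

(6, 5)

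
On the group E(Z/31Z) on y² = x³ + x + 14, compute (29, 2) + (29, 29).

The two points share x = 29 and their y-coordinates satisfy 2 + 29 ≡ 0 (mod 31), so they are inverses. Their sum is the point at infinity.

O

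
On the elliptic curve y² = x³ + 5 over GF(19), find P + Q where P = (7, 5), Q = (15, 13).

(17, 4)

(7, 5) + (15, 13). λ = (13 - 5)/(15 - 7) ≡ 8/8 mod 19. 8⁻¹ ≡ 12 (mod 19) since 8·12 = 96 ≡ 1, so λ ≡ 1.
  x = λ² - 7 - 15 = 1 - 22 ≡ 17; y = λ·(7 - 17) - 5 ≡ 4. → (17, 4)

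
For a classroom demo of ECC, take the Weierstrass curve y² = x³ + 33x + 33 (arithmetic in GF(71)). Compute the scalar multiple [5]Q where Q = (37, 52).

(64, 13)

Repeated addition: build up to 5Q.
2Q: tangent at (37, 52): λ = (3·37² + 33)/(2·52) ≡ 22/33. 33⁻¹ ≡ 28 (mod 71), so λ ≡ 22·28 ≡ 48.
  x = λ² - 37 - 37 = 2304 - 74 ≡ 29; y = λ·(37 - 29) - 52 ≡ 48. → (29, 48)
3Q: (29, 48) + (37, 52). λ = (52 - 48)/(37 - 29) ≡ 4/8 mod 71. 8⁻¹ ≡ 9 (mod 71) since 8·9 = 72 ≡ 1, so λ ≡ 36.
  x = λ² - 29 - 37 = 1296 - 66 ≡ 23; y = λ·(29 - 23) - 48 ≡ 26. → (23, 26)
4Q: (23, 26) + (37, 52). λ = (52 - 26)/(37 - 23) ≡ 26/14 mod 71. 14⁻¹ ≡ 66 (mod 71), so λ ≡ 12.
  x = λ² - 23 - 37 = 144 - 60 ≡ 13; y = λ·(23 - 13) - 26 ≡ 23. → (13, 23)
5Q: (13, 23) + (37, 52). λ = (52 - 23)/(37 - 13) ≡ 29/24 mod 71. 24⁻¹ ≡ 3 (mod 71), so λ ≡ 16.
  x = λ² - 13 - 37 = 256 - 50 ≡ 64; y = λ·(13 - 64) - 23 ≡ 13. → (64, 13)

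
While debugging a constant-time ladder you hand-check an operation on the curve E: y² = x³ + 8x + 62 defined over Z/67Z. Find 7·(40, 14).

Write G = (40, 14).
Double-and-add on 7 = (111)₂. Start with G = (40, 14) for the leading 1-bit.
double: tangent at (40, 14): λ = (3·40² + 8)/(2·14) ≡ 51/28. 28⁻¹ ≡ 12 (mod 67), so λ ≡ 51·12 ≡ 9.
  x = λ² - 40 - 40 = 81 - 80 ≡ 1; y = λ·(40 - 1) - 14 ≡ 2. → (1, 2)
add G: (1, 2) + (40, 14). λ = (14 - 2)/(40 - 1) ≡ 12/39 mod 67. 39⁻¹ ≡ 55 (mod 67) since 39·55 = 2145 ≡ 1, so λ ≡ 57.
  x = λ² - 1 - 40 = 3249 - 41 ≡ 59; y = λ·(1 - 59) - 2 ≡ 42. → (59, 42)
double: tangent at (59, 42): λ = (3·59² + 8)/(2·42) ≡ 66/17. 17⁻¹ ≡ 4 (mod 67), so λ ≡ 66·4 ≡ 63.
  x = λ² - 59 - 59 = 3969 - 118 ≡ 32; y = λ·(59 - 32) - 42 ≡ 51. → (32, 51)
add G: (32, 51) + (40, 14). λ = (14 - 51)/(40 - 32) ≡ 30/8 mod 67. 8⁻¹ ≡ 42 (mod 67), so λ ≡ 54.
  x = λ² - 32 - 40 = 2916 - 72 ≡ 30; y = λ·(32 - 30) - 51 ≡ 57. → (30, 57)

(30, 57)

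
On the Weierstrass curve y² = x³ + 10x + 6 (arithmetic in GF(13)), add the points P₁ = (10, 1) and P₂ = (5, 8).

(1, 2)

(10, 1) + (5, 8). λ = (8 - 1)/(5 - 10) ≡ 7/8 mod 13. 8⁻¹ ≡ 5 (mod 13), so λ ≡ 9.
  x = λ² - 10 - 5 = 81 - 15 ≡ 1; y = λ·(10 - 1) - 1 ≡ 2. → (1, 2)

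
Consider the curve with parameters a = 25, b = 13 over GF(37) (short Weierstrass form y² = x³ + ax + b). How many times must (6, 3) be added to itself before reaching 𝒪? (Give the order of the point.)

4

2P: tangent at (6, 3): λ = (3·6² + 25)/(2·3) ≡ 22/6. 6⁻¹ ≡ 31 (mod 37), so λ ≡ 22·31 ≡ 16.
  x = λ² - 6 - 6 = 256 - 12 ≡ 22; y = λ·(6 - 22) - 3 ≡ 0. → (22, 0)
3P: (22, 0) + (6, 3). λ = (3 - 0)/(6 - 22) ≡ 3/21 mod 37. 21⁻¹ ≡ 30 (mod 37), so λ ≡ 16.
  x = λ² - 22 - 6 = 256 - 28 ≡ 6; y = λ·(22 - 6) - 0 ≡ 34. → (6, 34)
4P: (6, 34) + (6, 3): same x and y₁ ≡ -y₂, so the sum is 𝒪.
4P = 𝒪, so the order is 4.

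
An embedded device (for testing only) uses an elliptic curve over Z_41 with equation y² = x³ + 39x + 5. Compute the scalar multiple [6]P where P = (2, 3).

Repeated addition: build up to 6P.
2P: tangent at (2, 3): λ = (3·2² + 39)/(2·3) ≡ 10/6. 6⁻¹ ≡ 7 (mod 41), so λ ≡ 10·7 ≡ 29.
  x = λ² - 2 - 2 = 841 - 4 ≡ 17; y = λ·(2 - 17) - 3 ≡ 13. → (17, 13)
3P: (17, 13) + (2, 3). λ = (3 - 13)/(2 - 17) ≡ 31/26 mod 41. 26⁻¹ ≡ 30 (mod 41), so λ ≡ 28.
  x = λ² - 17 - 2 = 784 - 19 ≡ 27; y = λ·(17 - 27) - 13 ≡ 35. → (27, 35)
4P: (27, 35) + (2, 3). λ = (3 - 35)/(2 - 27) ≡ 9/16 mod 41. 16⁻¹ ≡ 18 (mod 41), so λ ≡ 39.
  x = λ² - 27 - 2 = 1521 - 29 ≡ 16; y = λ·(27 - 16) - 35 ≡ 25. → (16, 25)
5P: (16, 25) + (2, 3). λ = (3 - 25)/(2 - 16) ≡ 19/27 mod 41. 27⁻¹ ≡ 38 (mod 41) since 27·38 = 1026 ≡ 1, so λ ≡ 25.
  x = λ² - 16 - 2 = 625 - 18 ≡ 33; y = λ·(16 - 33) - 25 ≡ 1. → (33, 1)
6P: (33, 1) + (2, 3). λ = (3 - 1)/(2 - 33) ≡ 2/10 mod 41. 10⁻¹ ≡ 37 (mod 41) since 10·37 = 370 ≡ 1, so λ ≡ 33.
  x = λ² - 33 - 2 = 1089 - 35 ≡ 29; y = λ·(33 - 29) - 1 ≡ 8. → (29, 8)

(29, 8)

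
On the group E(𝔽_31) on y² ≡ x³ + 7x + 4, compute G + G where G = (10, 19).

tangent at (10, 19): λ = (3·10² + 7)/(2·19) ≡ 28/7. 7⁻¹ ≡ 9 (mod 31), so λ ≡ 28·9 ≡ 4.
  x = λ² - 10 - 10 = 16 - 20 ≡ 27; y = λ·(10 - 27) - 19 ≡ 6. → (27, 6)

(27, 6)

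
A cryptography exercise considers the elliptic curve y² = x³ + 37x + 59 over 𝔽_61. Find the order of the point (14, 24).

8

2P: tangent at (14, 24): λ = (3·14² + 37)/(2·24) ≡ 15/48. 48⁻¹ ≡ 14 (mod 61), so λ ≡ 15·14 ≡ 27.
  x = λ² - 14 - 14 = 729 - 28 ≡ 30; y = λ·(14 - 30) - 24 ≡ 32. → (30, 32)
3P: (30, 32) + (14, 24). λ = (24 - 32)/(14 - 30) ≡ 53/45 mod 61. 45⁻¹ ≡ 19 (mod 61) since 45·19 = 855 ≡ 1, so λ ≡ 31.
  x = λ² - 30 - 14 = 961 - 44 ≡ 2; y = λ·(30 - 2) - 32 ≡ 43. → (2, 43)
4P: (2, 43) + (14, 24). λ = (24 - 43)/(14 - 2) ≡ 42/12 mod 61. 12⁻¹ ≡ 56 (mod 61), so λ ≡ 34.
  x = λ² - 2 - 14 = 1156 - 16 ≡ 42; y = λ·(2 - 42) - 43 ≡ 0. → (42, 0)
5P: (42, 0) + (14, 24). λ = (24 - 0)/(14 - 42) ≡ 24/33 mod 61. 33⁻¹ ≡ 37 (mod 61) since 33·37 = 1221 ≡ 1, so λ ≡ 34.
  x = λ² - 42 - 14 = 1156 - 56 ≡ 2; y = λ·(42 - 2) - 0 ≡ 18. → (2, 18)
6P: (2, 18) + (14, 24). λ = (24 - 18)/(14 - 2) ≡ 6/12 mod 61. 12⁻¹ ≡ 56 (mod 61) since 12·56 = 672 ≡ 1, so λ ≡ 31.
  x = λ² - 2 - 14 = 961 - 16 ≡ 30; y = λ·(2 - 30) - 18 ≡ 29. → (30, 29)
7P: (30, 29) + (14, 24). λ = (24 - 29)/(14 - 30) ≡ 56/45 mod 61. 45⁻¹ ≡ 19 (mod 61), so λ ≡ 27.
  x = λ² - 30 - 14 = 729 - 44 ≡ 14; y = λ·(30 - 14) - 29 ≡ 37. → (14, 37)
8P: (14, 37) + (14, 24): same x and y₁ ≡ -y₂, so the sum is ∞.
8P = ∞, so the order is 8.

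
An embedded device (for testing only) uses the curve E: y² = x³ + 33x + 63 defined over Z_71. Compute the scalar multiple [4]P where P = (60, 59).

Repeated addition: build up to 4P.
2P: tangent at (60, 59): λ = (3·60² + 33)/(2·59) ≡ 41/47. 47⁻¹ ≡ 68 (mod 71), so λ ≡ 41·68 ≡ 19.
  x = λ² - 60 - 60 = 361 - 120 ≡ 28; y = λ·(60 - 28) - 59 ≡ 52. → (28, 52)
3P: (28, 52) + (60, 59). λ = (59 - 52)/(60 - 28) ≡ 7/32 mod 71. 32⁻¹ ≡ 20 (mod 71), so λ ≡ 69.
  x = λ² - 28 - 60 = 4761 - 88 ≡ 58; y = λ·(28 - 58) - 52 ≡ 8. → (58, 8)
4P: (58, 8) + (60, 59). λ = (59 - 8)/(60 - 58) ≡ 51/2 mod 71. 2⁻¹ ≡ 36 (mod 71) since 2·36 = 72 ≡ 1, so λ ≡ 61.
  x = λ² - 58 - 60 = 3721 - 118 ≡ 53; y = λ·(58 - 53) - 8 ≡ 13. → (53, 13)

(53, 13)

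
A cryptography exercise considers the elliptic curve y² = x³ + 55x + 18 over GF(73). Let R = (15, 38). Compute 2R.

tangent at (15, 38): λ = (3·15² + 55)/(2·38) ≡ 0/3. 3⁻¹ ≡ 49 (mod 73), so λ ≡ 0·49 ≡ 0.
  x = λ² - 15 - 15 = 0 - 30 ≡ 43; y = λ·(15 - 43) - 38 ≡ 35. → (43, 35)

(43, 35)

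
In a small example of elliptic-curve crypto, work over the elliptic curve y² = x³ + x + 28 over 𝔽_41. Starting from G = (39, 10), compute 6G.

Repeated addition: build up to 6G.
2G: tangent at (39, 10): λ = (3·39² + 1)/(2·10) ≡ 13/20. 20⁻¹ ≡ 39 (mod 41) since 20·39 = 780 ≡ 1, so λ ≡ 13·39 ≡ 15.
  x = λ² - 39 - 39 = 225 - 78 ≡ 24; y = λ·(39 - 24) - 10 ≡ 10. → (24, 10)
3G: (24, 10) + (39, 10). λ = (10 - 10)/(39 - 24) ≡ 0/15 mod 41. 15⁻¹ ≡ 11 (mod 41) since 15·11 = 165 ≡ 1, so λ ≡ 0.
  x = λ² - 24 - 39 = 0 - 63 ≡ 19; y = λ·(24 - 19) - 10 ≡ 31. → (19, 31)
4G: (19, 31) + (39, 10). λ = (10 - 31)/(39 - 19) ≡ 20/20 mod 41. 20⁻¹ ≡ 39 (mod 41) since 20·39 = 780 ≡ 1, so λ ≡ 1.
  x = λ² - 19 - 39 = 1 - 58 ≡ 25; y = λ·(19 - 25) - 31 ≡ 4. → (25, 4)
5G: (25, 4) + (39, 10). λ = (10 - 4)/(39 - 25) ≡ 6/14 mod 41. 14⁻¹ ≡ 3 (mod 41), so λ ≡ 18.
  x = λ² - 25 - 39 = 324 - 64 ≡ 14; y = λ·(25 - 14) - 4 ≡ 30. → (14, 30)
6G: (14, 30) + (39, 10). λ = (10 - 30)/(39 - 14) ≡ 21/25 mod 41. 25⁻¹ ≡ 23 (mod 41), so λ ≡ 32.
  x = λ² - 14 - 39 = 1024 - 53 ≡ 28; y = λ·(14 - 28) - 30 ≡ 14. → (28, 14)

(28, 14)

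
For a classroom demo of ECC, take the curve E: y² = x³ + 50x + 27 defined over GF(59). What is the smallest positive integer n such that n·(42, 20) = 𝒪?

10

2P: tangent at (42, 20): λ = (3·42² + 50)/(2·20) ≡ 32/40. 40⁻¹ ≡ 31 (mod 59), so λ ≡ 32·31 ≡ 48.
  x = λ² - 42 - 42 = 2304 - 84 ≡ 37; y = λ·(42 - 37) - 20 ≡ 43. → (37, 43)
3P: (37, 43) + (42, 20). λ = (20 - 43)/(42 - 37) ≡ 36/5 mod 59. 5⁻¹ ≡ 12 (mod 59), so λ ≡ 19.
  x = λ² - 37 - 42 = 361 - 79 ≡ 46; y = λ·(37 - 46) - 43 ≡ 22. → (46, 22)
4P: (46, 22) + (42, 20). λ = (20 - 22)/(42 - 46) ≡ 57/55 mod 59. 55⁻¹ ≡ 44 (mod 59) since 55·44 = 2420 ≡ 1, so λ ≡ 30.
  x = λ² - 46 - 42 = 900 - 88 ≡ 45; y = λ·(46 - 45) - 22 ≡ 8. → (45, 8)
5P: (45, 8) + (42, 20). λ = (20 - 8)/(42 - 45) ≡ 12/56 mod 59. 56⁻¹ ≡ 39 (mod 59), so λ ≡ 55.
  x = λ² - 45 - 42 = 3025 - 87 ≡ 47; y = λ·(45 - 47) - 8 ≡ 0. → (47, 0)
6P: (47, 0) + (42, 20). λ = (20 - 0)/(42 - 47) ≡ 20/54 mod 59. 54⁻¹ ≡ 47 (mod 59), so λ ≡ 55.
  x = λ² - 47 - 42 = 3025 - 89 ≡ 45; y = λ·(47 - 45) - 0 ≡ 51. → (45, 51)
7P: (45, 51) + (42, 20). λ = (20 - 51)/(42 - 45) ≡ 28/56 mod 59. 56⁻¹ ≡ 39 (mod 59), so λ ≡ 30.
  x = λ² - 45 - 42 = 900 - 87 ≡ 46; y = λ·(45 - 46) - 51 ≡ 37. → (46, 37)
8P: (46, 37) + (42, 20). λ = (20 - 37)/(42 - 46) ≡ 42/55 mod 59. 55⁻¹ ≡ 44 (mod 59) since 55·44 = 2420 ≡ 1, so λ ≡ 19.
  x = λ² - 46 - 42 = 361 - 88 ≡ 37; y = λ·(46 - 37) - 37 ≡ 16. → (37, 16)
9P: (37, 16) + (42, 20). λ = (20 - 16)/(42 - 37) ≡ 4/5 mod 59. 5⁻¹ ≡ 12 (mod 59) since 5·12 = 60 ≡ 1, so λ ≡ 48.
  x = λ² - 37 - 42 = 2304 - 79 ≡ 42; y = λ·(37 - 42) - 16 ≡ 39. → (42, 39)
10P: (42, 39) + (42, 20): same x and y₁ ≡ -y₂, so the sum is 𝒪.
10P = 𝒪, so the order is 10.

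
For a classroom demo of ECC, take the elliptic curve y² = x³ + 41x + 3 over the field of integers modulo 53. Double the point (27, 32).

tangent at (27, 32): λ = (3·27² + 41)/(2·32) ≡ 2/11. 11⁻¹ ≡ 29 (mod 53), so λ ≡ 2·29 ≡ 5.
  x = λ² - 27 - 27 = 25 - 54 ≡ 24; y = λ·(27 - 24) - 32 ≡ 36. → (24, 36)

(24, 36)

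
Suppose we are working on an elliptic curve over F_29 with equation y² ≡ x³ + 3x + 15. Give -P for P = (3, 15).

(3, 14)

-(3, 15) = (3, -15 mod 29) = (3, 14).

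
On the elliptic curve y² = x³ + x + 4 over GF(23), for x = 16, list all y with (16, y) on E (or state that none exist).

x³ + 1x + 4 = 4116 ≡ 22 (mod 23).
22 is a non-residue mod 23; no y exists.

none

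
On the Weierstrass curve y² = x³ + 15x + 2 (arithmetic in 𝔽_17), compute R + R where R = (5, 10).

(6, 11)

tangent at (5, 10): λ = (3·5² + 15)/(2·10) ≡ 5/3. 3⁻¹ ≡ 6 (mod 17), so λ ≡ 5·6 ≡ 13.
  x = λ² - 5 - 5 = 169 - 10 ≡ 6; y = λ·(5 - 6) - 10 ≡ 11. → (6, 11)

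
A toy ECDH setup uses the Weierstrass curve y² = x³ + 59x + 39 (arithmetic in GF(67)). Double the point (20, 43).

tangent at (20, 43): λ = (3·20² + 59)/(2·43) ≡ 53/19. 19⁻¹ ≡ 60 (mod 67), so λ ≡ 53·60 ≡ 31.
  x = λ² - 20 - 20 = 961 - 40 ≡ 50; y = λ·(20 - 50) - 43 ≡ 32. → (50, 32)

(50, 32)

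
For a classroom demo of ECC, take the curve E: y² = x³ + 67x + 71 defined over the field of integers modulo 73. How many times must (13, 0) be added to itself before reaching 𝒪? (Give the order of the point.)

2

2P: (13, 0) + (13, 0): same x and y₁ ≡ -y₂, so the sum is 𝒪.
2P = 𝒪, so the order is 2.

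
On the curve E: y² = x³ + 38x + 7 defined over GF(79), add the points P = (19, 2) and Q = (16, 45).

(19, 2) + (16, 45). λ = (45 - 2)/(16 - 19) ≡ 43/76 mod 79. 76⁻¹ ≡ 26 (mod 79), so λ ≡ 12.
  x = λ² - 19 - 16 = 144 - 35 ≡ 30; y = λ·(19 - 30) - 2 ≡ 24. → (30, 24)

(30, 24)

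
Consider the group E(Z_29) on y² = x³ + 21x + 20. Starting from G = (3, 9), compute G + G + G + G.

Repeated addition: build up to 4G.
2G: tangent at (3, 9): λ = (3·3² + 21)/(2·9) ≡ 19/18. 18⁻¹ ≡ 21 (mod 29) since 18·21 = 378 ≡ 1, so λ ≡ 19·21 ≡ 22.
  x = λ² - 3 - 3 = 484 - 6 ≡ 14; y = λ·(3 - 14) - 9 ≡ 10. → (14, 10)
3G: (14, 10) + (3, 9). λ = (9 - 10)/(3 - 14) ≡ 28/18 mod 29. 18⁻¹ ≡ 21 (mod 29) since 18·21 = 378 ≡ 1, so λ ≡ 8.
  x = λ² - 14 - 3 = 64 - 17 ≡ 18; y = λ·(14 - 18) - 10 ≡ 16. → (18, 16)
4G: (18, 16) + (3, 9). λ = (9 - 16)/(3 - 18) ≡ 22/14 mod 29. 14⁻¹ ≡ 27 (mod 29), so λ ≡ 14.
  x = λ² - 18 - 3 = 196 - 21 ≡ 1; y = λ·(18 - 1) - 16 ≡ 19. → (1, 19)

(1, 19)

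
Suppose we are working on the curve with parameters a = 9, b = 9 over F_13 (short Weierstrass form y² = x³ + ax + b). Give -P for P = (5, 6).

(5, 7)

-(5, 6) = (5, -6 mod 13) = (5, 7).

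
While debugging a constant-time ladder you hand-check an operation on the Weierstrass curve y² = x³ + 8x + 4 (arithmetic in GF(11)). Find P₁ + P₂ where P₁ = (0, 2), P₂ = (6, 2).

(5, 9)

(0, 2) + (6, 2). λ = (2 - 2)/(6 - 0) ≡ 0/6 mod 11. 6⁻¹ ≡ 2 (mod 11), so λ ≡ 0.
  x = λ² - 0 - 6 = 0 - 6 ≡ 5; y = λ·(0 - 5) - 2 ≡ 9. → (5, 9)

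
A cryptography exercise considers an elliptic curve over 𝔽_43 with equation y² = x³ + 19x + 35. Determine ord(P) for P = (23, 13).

4

2P: tangent at (23, 13): λ = (3·23² + 19)/(2·13) ≡ 15/26. 26⁻¹ ≡ 5 (mod 43) since 26·5 = 130 ≡ 1, so λ ≡ 15·5 ≡ 32.
  x = λ² - 23 - 23 = 1024 - 46 ≡ 32; y = λ·(23 - 32) - 13 ≡ 0. → (32, 0)
3P: (32, 0) + (23, 13). λ = (13 - 0)/(23 - 32) ≡ 13/34 mod 43. 34⁻¹ ≡ 19 (mod 43), so λ ≡ 32.
  x = λ² - 32 - 23 = 1024 - 55 ≡ 23; y = λ·(32 - 23) - 0 ≡ 30. → (23, 30)
4P: (23, 30) + (23, 13): same x and y₁ ≡ -y₂, so the sum is the point at infinity.
4P = the point at infinity, so the order is 4.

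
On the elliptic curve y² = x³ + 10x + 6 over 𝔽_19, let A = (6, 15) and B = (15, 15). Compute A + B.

(17, 4)

(6, 15) + (15, 15). λ = (15 - 15)/(15 - 6) ≡ 0/9 mod 19. 9⁻¹ ≡ 17 (mod 19), so λ ≡ 0.
  x = λ² - 6 - 15 = 0 - 21 ≡ 17; y = λ·(6 - 17) - 15 ≡ 4. → (17, 4)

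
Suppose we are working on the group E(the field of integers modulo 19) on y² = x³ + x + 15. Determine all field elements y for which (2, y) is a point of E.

5, 14

x³ + 1x + 15 = 25 ≡ 6 (mod 19).
Square roots of 6 mod 19: 5 and 14 (since 5² = 25 ≡ 6).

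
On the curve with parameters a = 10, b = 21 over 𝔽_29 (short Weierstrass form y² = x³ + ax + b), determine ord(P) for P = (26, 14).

2P: tangent at (26, 14): λ = (3·26² + 10)/(2·14) ≡ 8/28. 28⁻¹ ≡ 28 (mod 29) since 28·28 = 784 ≡ 1, so λ ≡ 8·28 ≡ 21.
  x = λ² - 26 - 26 = 441 - 52 ≡ 12; y = λ·(26 - 12) - 14 ≡ 19. → (12, 19)
3P: (12, 19) + (26, 14). λ = (14 - 19)/(26 - 12) ≡ 24/14 mod 29. 14⁻¹ ≡ 27 (mod 29), so λ ≡ 10.
  x = λ² - 12 - 26 = 100 - 38 ≡ 4; y = λ·(12 - 4) - 19 ≡ 3. → (4, 3)
4P: (4, 3) + (26, 14). λ = (14 - 3)/(26 - 4) ≡ 11/22 mod 29. 22⁻¹ ≡ 4 (mod 29) since 22·4 = 88 ≡ 1, so λ ≡ 15.
  x = λ² - 4 - 26 = 225 - 30 ≡ 21; y = λ·(4 - 21) - 3 ≡ 3. → (21, 3)
5P: (21, 3) + (26, 14). λ = (14 - 3)/(26 - 21) ≡ 11/5 mod 29. 5⁻¹ ≡ 6 (mod 29) since 5·6 = 30 ≡ 1, so λ ≡ 8.
  x = λ² - 21 - 26 = 64 - 47 ≡ 17; y = λ·(21 - 17) - 3 ≡ 0. → (17, 0)
6P: (17, 0) + (26, 14). λ = (14 - 0)/(26 - 17) ≡ 14/9 mod 29. 9⁻¹ ≡ 13 (mod 29), so λ ≡ 8.
  x = λ² - 17 - 26 = 64 - 43 ≡ 21; y = λ·(17 - 21) - 0 ≡ 26. → (21, 26)
7P: (21, 26) + (26, 14). λ = (14 - 26)/(26 - 21) ≡ 17/5 mod 29. 5⁻¹ ≡ 6 (mod 29), so λ ≡ 15.
  x = λ² - 21 - 26 = 225 - 47 ≡ 4; y = λ·(21 - 4) - 26 ≡ 26. → (4, 26)
8P: (4, 26) + (26, 14). λ = (14 - 26)/(26 - 4) ≡ 17/22 mod 29. 22⁻¹ ≡ 4 (mod 29), so λ ≡ 10.
  x = λ² - 4 - 26 = 100 - 30 ≡ 12; y = λ·(4 - 12) - 26 ≡ 10. → (12, 10)
9P: (12, 10) + (26, 14). λ = (14 - 10)/(26 - 12) ≡ 4/14 mod 29. 14⁻¹ ≡ 27 (mod 29) since 14·27 = 378 ≡ 1, so λ ≡ 21.
  x = λ² - 12 - 26 = 441 - 38 ≡ 26; y = λ·(12 - 26) - 10 ≡ 15. → (26, 15)
10P: (26, 15) + (26, 14): same x and y₁ ≡ -y₂, so the sum is ∞.
10P = ∞, so the order is 10.

10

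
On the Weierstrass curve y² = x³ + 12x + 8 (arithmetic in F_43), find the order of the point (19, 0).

2

2P: (19, 0) + (19, 0): same x and y₁ ≡ -y₂, so the sum is O.
2P = O, so the order is 2.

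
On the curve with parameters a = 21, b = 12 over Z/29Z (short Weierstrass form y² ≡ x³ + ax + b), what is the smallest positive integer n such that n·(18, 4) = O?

2P: tangent at (18, 4): λ = (3·18² + 21)/(2·4) ≡ 7/8. 8⁻¹ ≡ 11 (mod 29) since 8·11 = 88 ≡ 1, so λ ≡ 7·11 ≡ 19.
  x = λ² - 18 - 18 = 361 - 36 ≡ 6; y = λ·(18 - 6) - 4 ≡ 21. → (6, 21)
3P: (6, 21) + (18, 4). λ = (4 - 21)/(18 - 6) ≡ 12/12 mod 29. 12⁻¹ ≡ 17 (mod 29) since 12·17 = 204 ≡ 1, so λ ≡ 1.
  x = λ² - 6 - 18 = 1 - 24 ≡ 6; y = λ·(6 - 6) - 21 ≡ 8. → (6, 8)
4P: (6, 8) + (18, 4). λ = (4 - 8)/(18 - 6) ≡ 25/12 mod 29. 12⁻¹ ≡ 17 (mod 29) since 12·17 = 204 ≡ 1, so λ ≡ 19.
  x = λ² - 6 - 18 = 361 - 24 ≡ 18; y = λ·(6 - 18) - 8 ≡ 25. → (18, 25)
5P: (18, 25) + (18, 4): same x and y₁ ≡ -y₂, so the sum is O.
5P = O, so the order is 5.

5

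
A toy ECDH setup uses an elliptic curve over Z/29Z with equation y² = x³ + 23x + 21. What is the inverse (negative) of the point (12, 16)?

(12, 13)

-(12, 16) = (12, -16 mod 29) = (12, 13).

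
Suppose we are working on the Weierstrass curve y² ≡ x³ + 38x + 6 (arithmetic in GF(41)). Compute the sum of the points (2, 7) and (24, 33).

(2, 7) + (24, 33). λ = (33 - 7)/(24 - 2) ≡ 26/22 mod 41. 22⁻¹ ≡ 28 (mod 41), so λ ≡ 31.
  x = λ² - 2 - 24 = 961 - 26 ≡ 33; y = λ·(2 - 33) - 7 ≡ 16. → (33, 16)

(33, 16)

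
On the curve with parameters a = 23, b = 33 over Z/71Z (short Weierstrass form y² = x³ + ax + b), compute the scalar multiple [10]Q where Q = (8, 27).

Double-and-add on 10 = (1010)₂. Start with Q = (8, 27) for the leading 1-bit.
double: tangent at (8, 27): λ = (3·8² + 23)/(2·27) ≡ 2/54. 54⁻¹ ≡ 25 (mod 71), so λ ≡ 2·25 ≡ 50.
  x = λ² - 8 - 8 = 2500 - 16 ≡ 70; y = λ·(8 - 70) - 27 ≡ 68. → (70, 68)
double: tangent at (70, 68): λ = (3·70² + 23)/(2·68) ≡ 26/65. 65⁻¹ ≡ 59 (mod 71), so λ ≡ 26·59 ≡ 43.
  x = λ² - 70 - 70 = 1849 - 140 ≡ 5; y = λ·(70 - 5) - 68 ≡ 29. → (5, 29)
add Q: (5, 29) + (8, 27). λ = (27 - 29)/(8 - 5) ≡ 69/3 mod 71. 3⁻¹ ≡ 24 (mod 71) since 3·24 = 72 ≡ 1, so λ ≡ 23.
  x = λ² - 5 - 8 = 529 - 13 ≡ 19; y = λ·(5 - 19) - 29 ≡ 4. → (19, 4)
double: tangent at (19, 4): λ = (3·19² + 23)/(2·4) ≡ 41/8. 8⁻¹ ≡ 9 (mod 71), so λ ≡ 41·9 ≡ 14.
  x = λ² - 19 - 19 = 196 - 38 ≡ 16; y = λ·(19 - 16) - 4 ≡ 38. → (16, 38)

(16, 38)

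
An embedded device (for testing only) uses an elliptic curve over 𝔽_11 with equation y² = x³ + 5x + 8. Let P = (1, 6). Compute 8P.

(2, 9)

Repeated addition: build up to 8P.
2P: tangent at (1, 6): λ = (3·1² + 5)/(2·6) ≡ 8/1. 1⁻¹ ≡ 1 (mod 11) since 1·1 = 1 ≡ 1, so λ ≡ 8·1 ≡ 8.
  x = λ² - 1 - 1 = 64 - 2 ≡ 7; y = λ·(1 - 7) - 6 ≡ 1. → (7, 1)
3P: (7, 1) + (1, 6). λ = (6 - 1)/(1 - 7) ≡ 5/5 mod 11. 5⁻¹ ≡ 9 (mod 11) since 5·9 = 45 ≡ 1, so λ ≡ 1.
  x = λ² - 7 - 1 = 1 - 8 ≡ 4; y = λ·(7 - 4) - 1 ≡ 2. → (4, 2)
4P: (4, 2) + (1, 6). λ = (6 - 2)/(1 - 4) ≡ 4/8 mod 11. 8⁻¹ ≡ 7 (mod 11), so λ ≡ 6.
  x = λ² - 4 - 1 = 36 - 5 ≡ 9; y = λ·(4 - 9) - 2 ≡ 1. → (9, 1)
5P: (9, 1) + (1, 6). λ = (6 - 1)/(1 - 9) ≡ 5/3 mod 11. 3⁻¹ ≡ 4 (mod 11) since 3·4 = 12 ≡ 1, so λ ≡ 9.
  x = λ² - 9 - 1 = 81 - 10 ≡ 5; y = λ·(9 - 5) - 1 ≡ 2. → (5, 2)
6P: (5, 2) + (1, 6). λ = (6 - 2)/(1 - 5) ≡ 4/7 mod 11. 7⁻¹ ≡ 8 (mod 11) since 7·8 = 56 ≡ 1, so λ ≡ 10.
  x = λ² - 5 - 1 = 100 - 6 ≡ 6; y = λ·(5 - 6) - 2 ≡ 10. → (6, 10)
7P: (6, 10) + (1, 6). λ = (6 - 10)/(1 - 6) ≡ 7/6 mod 11. 6⁻¹ ≡ 2 (mod 11) since 6·2 = 12 ≡ 1, so λ ≡ 3.
  x = λ² - 6 - 1 = 9 - 7 ≡ 2; y = λ·(6 - 2) - 10 ≡ 2. → (2, 2)
8P: (2, 2) + (1, 6). λ = (6 - 2)/(1 - 2) ≡ 4/10 mod 11. 10⁻¹ ≡ 10 (mod 11), so λ ≡ 7.
  x = λ² - 2 - 1 = 49 - 3 ≡ 2; y = λ·(2 - 2) - 2 ≡ 9. → (2, 9)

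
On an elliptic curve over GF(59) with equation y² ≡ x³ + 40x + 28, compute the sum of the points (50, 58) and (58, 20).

(51, 50)

(50, 58) + (58, 20). λ = (20 - 58)/(58 - 50) ≡ 21/8 mod 59. 8⁻¹ ≡ 37 (mod 59) since 8·37 = 296 ≡ 1, so λ ≡ 10.
  x = λ² - 50 - 58 = 100 - 108 ≡ 51; y = λ·(50 - 51) - 58 ≡ 50. → (51, 50)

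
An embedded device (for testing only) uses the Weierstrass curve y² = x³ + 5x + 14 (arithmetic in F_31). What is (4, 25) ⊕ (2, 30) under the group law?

(8, 16)

(4, 25) + (2, 30). λ = (30 - 25)/(2 - 4) ≡ 5/29 mod 31. 29⁻¹ ≡ 15 (mod 31), so λ ≡ 13.
  x = λ² - 4 - 2 = 169 - 6 ≡ 8; y = λ·(4 - 8) - 25 ≡ 16. → (8, 16)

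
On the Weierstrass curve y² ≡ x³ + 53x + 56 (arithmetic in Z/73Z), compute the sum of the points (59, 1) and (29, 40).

(21, 8)

(59, 1) + (29, 40). λ = (40 - 1)/(29 - 59) ≡ 39/43 mod 73. 43⁻¹ ≡ 17 (mod 73) since 43·17 = 731 ≡ 1, so λ ≡ 6.
  x = λ² - 59 - 29 = 36 - 88 ≡ 21; y = λ·(59 - 21) - 1 ≡ 8. → (21, 8)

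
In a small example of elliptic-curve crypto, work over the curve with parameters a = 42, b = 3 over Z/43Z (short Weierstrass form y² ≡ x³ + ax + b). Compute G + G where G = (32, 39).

(19, 7)

tangent at (32, 39): λ = (3·32² + 42)/(2·39) ≡ 18/35. 35⁻¹ ≡ 16 (mod 43), so λ ≡ 18·16 ≡ 30.
  x = λ² - 32 - 32 = 900 - 64 ≡ 19; y = λ·(32 - 19) - 39 ≡ 7. → (19, 7)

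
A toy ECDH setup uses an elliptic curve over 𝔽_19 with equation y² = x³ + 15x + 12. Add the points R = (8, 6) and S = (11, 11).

(7, 2)

(8, 6) + (11, 11). λ = (11 - 6)/(11 - 8) ≡ 5/3 mod 19. 3⁻¹ ≡ 13 (mod 19) since 3·13 = 39 ≡ 1, so λ ≡ 8.
  x = λ² - 8 - 11 = 64 - 19 ≡ 7; y = λ·(8 - 7) - 6 ≡ 2. → (7, 2)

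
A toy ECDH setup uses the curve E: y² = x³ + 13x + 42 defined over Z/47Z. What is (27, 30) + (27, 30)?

tangent at (27, 30): λ = (3·27² + 13)/(2·30) ≡ 38/13. 13⁻¹ ≡ 29 (mod 47) since 13·29 = 377 ≡ 1, so λ ≡ 38·29 ≡ 21.
  x = λ² - 27 - 27 = 441 - 54 ≡ 11; y = λ·(27 - 11) - 30 ≡ 24. → (11, 24)

(11, 24)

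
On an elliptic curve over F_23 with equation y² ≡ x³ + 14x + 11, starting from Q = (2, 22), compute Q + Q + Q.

Repeated addition: build up to 3Q.
2Q: tangent at (2, 22): λ = (3·2² + 14)/(2·22) ≡ 3/21. 21⁻¹ ≡ 11 (mod 23), so λ ≡ 3·11 ≡ 10.
  x = λ² - 2 - 2 = 100 - 4 ≡ 4; y = λ·(2 - 4) - 22 ≡ 4. → (4, 4)
3Q: (4, 4) + (2, 22). λ = (22 - 4)/(2 - 4) ≡ 18/21 mod 23. 21⁻¹ ≡ 11 (mod 23), so λ ≡ 14.
  x = λ² - 4 - 2 = 196 - 6 ≡ 6; y = λ·(4 - 6) - 4 ≡ 14. → (6, 14)

(6, 14)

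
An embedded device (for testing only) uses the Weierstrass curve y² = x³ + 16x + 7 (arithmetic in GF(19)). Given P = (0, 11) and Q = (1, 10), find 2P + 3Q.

First 2P:
Repeated addition: build up to 2P.
2P: tangent at (0, 11): λ = (3·0² + 16)/(2·11) ≡ 16/3. 3⁻¹ ≡ 13 (mod 19), so λ ≡ 16·13 ≡ 18.
  x = λ² - 0 - 0 = 324 - 0 ≡ 1; y = λ·(0 - 1) - 11 ≡ 9. → (1, 9)
2P = (1, 9).
Next 3Q:
Repeated addition: build up to 3Q.
2Q: tangent at (1, 10): λ = (3·1² + 16)/(2·10) ≡ 0/1. 1⁻¹ ≡ 1 (mod 19), so λ ≡ 0·1 ≡ 0.
  x = λ² - 1 - 1 = 0 - 2 ≡ 17; y = λ·(1 - 17) - 10 ≡ 9. → (17, 9)
3Q: (17, 9) + (1, 10). λ = (10 - 9)/(1 - 17) ≡ 1/3 mod 19. 3⁻¹ ≡ 13 (mod 19), so λ ≡ 13.
  x = λ² - 17 - 1 = 169 - 18 ≡ 18; y = λ·(17 - 18) - 9 ≡ 16. → (18, 16)
3Q = (18, 16).
Finally 2P + 3Q:
(1, 9) + (18, 16). λ = (16 - 9)/(18 - 1) ≡ 7/17 mod 19. 17⁻¹ ≡ 9 (mod 19), so λ ≡ 6.
  x = λ² - 1 - 18 = 36 - 19 ≡ 17; y = λ·(1 - 17) - 9 ≡ 9. → (17, 9)

(17, 9)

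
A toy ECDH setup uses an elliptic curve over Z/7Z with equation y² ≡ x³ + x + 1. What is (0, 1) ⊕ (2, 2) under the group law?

(0, 6)

(0, 1) + (2, 2). λ = (2 - 1)/(2 - 0) ≡ 1/2 mod 7. 2⁻¹ ≡ 4 (mod 7), so λ ≡ 4.
  x = λ² - 0 - 2 = 16 - 2 ≡ 0; y = λ·(0 - 0) - 1 ≡ 6. → (0, 6)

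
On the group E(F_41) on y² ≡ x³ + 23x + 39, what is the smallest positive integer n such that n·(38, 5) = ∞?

8

2P: tangent at (38, 5): λ = (3·38² + 23)/(2·5) ≡ 9/10. 10⁻¹ ≡ 37 (mod 41), so λ ≡ 9·37 ≡ 5.
  x = λ² - 38 - 38 = 25 - 76 ≡ 31; y = λ·(38 - 31) - 5 ≡ 30. → (31, 30)
3P: (31, 30) + (38, 5). λ = (5 - 30)/(38 - 31) ≡ 16/7 mod 41. 7⁻¹ ≡ 6 (mod 41), so λ ≡ 14.
  x = λ² - 31 - 38 = 196 - 69 ≡ 4; y = λ·(31 - 4) - 30 ≡ 20. → (4, 20)
4P: (4, 20) + (38, 5). λ = (5 - 20)/(38 - 4) ≡ 26/34 mod 41. 34⁻¹ ≡ 35 (mod 41), so λ ≡ 8.
  x = λ² - 4 - 38 = 64 - 42 ≡ 22; y = λ·(4 - 22) - 20 ≡ 0. → (22, 0)
5P: (22, 0) + (38, 5). λ = (5 - 0)/(38 - 22) ≡ 5/16 mod 41. 16⁻¹ ≡ 18 (mod 41) since 16·18 = 288 ≡ 1, so λ ≡ 8.
  x = λ² - 22 - 38 = 64 - 60 ≡ 4; y = λ·(22 - 4) - 0 ≡ 21. → (4, 21)
6P: (4, 21) + (38, 5). λ = (5 - 21)/(38 - 4) ≡ 25/34 mod 41. 34⁻¹ ≡ 35 (mod 41) since 34·35 = 1190 ≡ 1, so λ ≡ 14.
  x = λ² - 4 - 38 = 196 - 42 ≡ 31; y = λ·(4 - 31) - 21 ≡ 11. → (31, 11)
7P: (31, 11) + (38, 5). λ = (5 - 11)/(38 - 31) ≡ 35/7 mod 41. 7⁻¹ ≡ 6 (mod 41), so λ ≡ 5.
  x = λ² - 31 - 38 = 25 - 69 ≡ 38; y = λ·(31 - 38) - 11 ≡ 36. → (38, 36)
8P: (38, 36) + (38, 5): same x and y₁ ≡ -y₂, so the sum is ∞.
8P = ∞, so the order is 8.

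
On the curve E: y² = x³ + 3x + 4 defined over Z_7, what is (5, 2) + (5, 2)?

tangent at (5, 2): λ = (3·5² + 3)/(2·2) ≡ 1/4. 4⁻¹ ≡ 2 (mod 7), so λ ≡ 1·2 ≡ 2.
  x = λ² - 5 - 5 = 4 - 10 ≡ 1; y = λ·(5 - 1) - 2 ≡ 6. → (1, 6)

(1, 6)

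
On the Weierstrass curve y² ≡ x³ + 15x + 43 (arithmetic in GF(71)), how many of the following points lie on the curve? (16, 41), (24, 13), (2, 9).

(16, 41): 41² ≡ 48, rhs ≡ 48 → on.
(24, 13): 13² ≡ 27, rhs ≡ 27 → on.
(2, 9): 9² ≡ 10, rhs ≡ 10 → on.

3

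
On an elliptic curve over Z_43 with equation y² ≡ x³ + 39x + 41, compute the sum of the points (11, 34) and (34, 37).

(11, 34) + (34, 37). λ = (37 - 34)/(34 - 11) ≡ 3/23 mod 43. 23⁻¹ ≡ 15 (mod 43) since 23·15 = 345 ≡ 1, so λ ≡ 2.
  x = λ² - 11 - 34 = 4 - 45 ≡ 2; y = λ·(11 - 2) - 34 ≡ 27. → (2, 27)

(2, 27)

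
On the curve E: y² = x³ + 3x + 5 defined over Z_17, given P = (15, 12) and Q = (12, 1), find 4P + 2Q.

(9, 9)

First 4P:
Double-and-add on 4 = (100)₂. Start with P = (15, 12) for the leading 1-bit.
double: tangent at (15, 12): λ = (3·15² + 3)/(2·12) ≡ 15/7. 7⁻¹ ≡ 5 (mod 17), so λ ≡ 15·5 ≡ 7.
  x = λ² - 15 - 15 = 49 - 30 ≡ 2; y = λ·(15 - 2) - 12 ≡ 11. → (2, 11)
double: tangent at (2, 11): λ = (3·2² + 3)/(2·11) ≡ 15/5. 5⁻¹ ≡ 7 (mod 17), so λ ≡ 15·7 ≡ 3.
  x = λ² - 2 - 2 = 9 - 4 ≡ 5; y = λ·(2 - 5) - 11 ≡ 14. → (5, 14)
4P = (5, 14).
Next 2Q:
Repeated addition: build up to 2Q.
2Q: tangent at (12, 1): λ = (3·12² + 3)/(2·1) ≡ 10/2. 2⁻¹ ≡ 9 (mod 17), so λ ≡ 10·9 ≡ 5.
  x = λ² - 12 - 12 = 25 - 24 ≡ 1; y = λ·(12 - 1) - 1 ≡ 3. → (1, 3)
2Q = (1, 3).
Finally 4P + 2Q:
(5, 14) + (1, 3). λ = (3 - 14)/(1 - 5) ≡ 6/13 mod 17. 13⁻¹ ≡ 4 (mod 17), so λ ≡ 7.
  x = λ² - 5 - 1 = 49 - 6 ≡ 9; y = λ·(5 - 9) - 14 ≡ 9. → (9, 9)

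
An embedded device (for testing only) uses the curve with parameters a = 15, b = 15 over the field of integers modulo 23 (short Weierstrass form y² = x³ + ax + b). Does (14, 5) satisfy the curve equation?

y² = 5² ≡ 2; x³ + 15x + 15 = 2969 ≡ 2 (mod 23). 2 = 2.

yes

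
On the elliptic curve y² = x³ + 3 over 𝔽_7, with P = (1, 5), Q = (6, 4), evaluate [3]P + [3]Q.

(4, 5)

First 3P:
Repeated addition: build up to 3P.
2P: tangent at (1, 5): λ = (3·1² + 0)/(2·5) ≡ 3/3. 3⁻¹ ≡ 5 (mod 7), so λ ≡ 3·5 ≡ 1.
  x = λ² - 1 - 1 = 1 - 2 ≡ 6; y = λ·(1 - 6) - 5 ≡ 4. → (6, 4)
3P: (6, 4) + (1, 5). λ = (5 - 4)/(1 - 6) ≡ 1/2 mod 7. 2⁻¹ ≡ 4 (mod 7), so λ ≡ 4.
  x = λ² - 6 - 1 = 16 - 7 ≡ 2; y = λ·(6 - 2) - 4 ≡ 5. → (2, 5)
3P = (2, 5).
Next 3Q:
Repeated addition: build up to 3Q.
2Q: tangent at (6, 4): λ = (3·6² + 0)/(2·4) ≡ 3/1. 1⁻¹ ≡ 1 (mod 7) since 1·1 = 1 ≡ 1, so λ ≡ 3·1 ≡ 3.
  x = λ² - 6 - 6 = 9 - 12 ≡ 4; y = λ·(6 - 4) - 4 ≡ 2. → (4, 2)
3Q: (4, 2) + (6, 4). λ = (4 - 2)/(6 - 4) ≡ 2/2 mod 7. 2⁻¹ ≡ 4 (mod 7), so λ ≡ 1.
  x = λ² - 4 - 6 = 1 - 10 ≡ 5; y = λ·(4 - 5) - 2 ≡ 4. → (5, 4)
3Q = (5, 4).
Finally 3P + 3Q:
(2, 5) + (5, 4). λ = (4 - 5)/(5 - 2) ≡ 6/3 mod 7. 3⁻¹ ≡ 5 (mod 7), so λ ≡ 2.
  x = λ² - 2 - 5 = 4 - 7 ≡ 4; y = λ·(2 - 4) - 5 ≡ 5. → (4, 5)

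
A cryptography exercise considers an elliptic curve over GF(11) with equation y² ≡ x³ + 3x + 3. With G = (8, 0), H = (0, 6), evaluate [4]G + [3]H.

First 4G:
Repeated addition: build up to 4G.
2G: (8, 0) + (8, 0): same x and y₁ ≡ -y₂, so the sum is O.
3G: O + (8, 0) = (8, 0) (identity).
4G: (8, 0) + (8, 0): same x and y₁ ≡ -y₂, so the sum is O.
4G = O.
Next 3H:
Repeated addition: build up to 3H.
2H: tangent at (0, 6): λ = (3·0² + 3)/(2·6) ≡ 3/1. 1⁻¹ ≡ 1 (mod 11) since 1·1 = 1 ≡ 1, so λ ≡ 3·1 ≡ 3.
  x = λ² - 0 - 0 = 9 - 0 ≡ 9; y = λ·(0 - 9) - 6 ≡ 0. → (9, 0)
3H: (9, 0) + (0, 6). λ = (6 - 0)/(0 - 9) ≡ 6/2 mod 11. 2⁻¹ ≡ 6 (mod 11), so λ ≡ 3.
  x = λ² - 9 - 0 = 9 - 9 ≡ 0; y = λ·(9 - 0) - 0 ≡ 5. → (0, 5)
3H = (0, 5).
Finally 4G + 3H:
O + (0, 5) = (0, 5) (identity).

(0, 5)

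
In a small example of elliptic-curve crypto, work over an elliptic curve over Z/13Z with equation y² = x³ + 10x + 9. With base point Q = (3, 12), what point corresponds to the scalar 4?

Double-and-add on 4 = (100)₂. Start with Q = (3, 12) for the leading 1-bit.
double: tangent at (3, 12): λ = (3·3² + 10)/(2·12) ≡ 11/11. 11⁻¹ ≡ 6 (mod 13), so λ ≡ 11·6 ≡ 1.
  x = λ² - 3 - 3 = 1 - 6 ≡ 8; y = λ·(3 - 8) - 12 ≡ 9. → (8, 9)
double: tangent at (8, 9): λ = (3·8² + 10)/(2·9) ≡ 7/5. 5⁻¹ ≡ 8 (mod 13), so λ ≡ 7·8 ≡ 4.
  x = λ² - 8 - 8 = 16 - 16 ≡ 0; y = λ·(8 - 0) - 9 ≡ 10. → (0, 10)

(0, 10)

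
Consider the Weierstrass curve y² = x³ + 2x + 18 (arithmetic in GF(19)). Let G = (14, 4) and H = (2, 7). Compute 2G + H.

(16, 17)

First 2G:
Repeated addition: build up to 2G.
2G: tangent at (14, 4): λ = (3·14² + 2)/(2·4) ≡ 1/8. 8⁻¹ ≡ 12 (mod 19) since 8·12 = 96 ≡ 1, so λ ≡ 1·12 ≡ 12.
  x = λ² - 14 - 14 = 144 - 28 ≡ 2; y = λ·(14 - 2) - 4 ≡ 7. → (2, 7)
2G = (2, 7).
Finally 2G + H:
tangent at (2, 7): λ = (3·2² + 2)/(2·7) ≡ 14/14. 14⁻¹ ≡ 15 (mod 19), so λ ≡ 14·15 ≡ 1.
  x = λ² - 2 - 2 = 1 - 4 ≡ 16; y = λ·(2 - 16) - 7 ≡ 17. → (16, 17)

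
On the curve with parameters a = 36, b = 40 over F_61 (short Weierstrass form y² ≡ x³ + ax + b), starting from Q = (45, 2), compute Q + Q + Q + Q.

Repeated addition: build up to 4Q.
2Q: tangent at (45, 2): λ = (3·45² + 36)/(2·2) ≡ 11/4. 4⁻¹ ≡ 46 (mod 61), so λ ≡ 11·46 ≡ 18.
  x = λ² - 45 - 45 = 324 - 90 ≡ 51; y = λ·(45 - 51) - 2 ≡ 12. → (51, 12)
3Q: (51, 12) + (45, 2). λ = (2 - 12)/(45 - 51) ≡ 51/55 mod 61. 55⁻¹ ≡ 10 (mod 61), so λ ≡ 22.
  x = λ² - 51 - 45 = 484 - 96 ≡ 22; y = λ·(51 - 22) - 12 ≡ 16. → (22, 16)
4Q: (22, 16) + (45, 2). λ = (2 - 16)/(45 - 22) ≡ 47/23 mod 61. 23⁻¹ ≡ 8 (mod 61), so λ ≡ 10.
  x = λ² - 22 - 45 = 100 - 67 ≡ 33; y = λ·(22 - 33) - 16 ≡ 57. → (33, 57)

(33, 57)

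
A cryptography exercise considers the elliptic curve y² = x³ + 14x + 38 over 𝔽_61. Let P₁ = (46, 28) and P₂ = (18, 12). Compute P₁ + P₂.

(46, 28) + (18, 12). λ = (12 - 28)/(18 - 46) ≡ 45/33 mod 61. 33⁻¹ ≡ 37 (mod 61), so λ ≡ 18.
  x = λ² - 46 - 18 = 324 - 64 ≡ 16; y = λ·(46 - 16) - 28 ≡ 24. → (16, 24)

(16, 24)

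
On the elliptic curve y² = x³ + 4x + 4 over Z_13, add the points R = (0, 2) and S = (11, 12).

(1, 3)

(0, 2) + (11, 12). λ = (12 - 2)/(11 - 0) ≡ 10/11 mod 13. 11⁻¹ ≡ 6 (mod 13) since 11·6 = 66 ≡ 1, so λ ≡ 8.
  x = λ² - 0 - 11 = 64 - 11 ≡ 1; y = λ·(0 - 1) - 2 ≡ 3. → (1, 3)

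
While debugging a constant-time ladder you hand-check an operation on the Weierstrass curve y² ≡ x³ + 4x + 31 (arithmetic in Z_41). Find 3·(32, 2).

Write G = (32, 2).
Repeated addition: build up to 3G.
2G: tangent at (32, 2): λ = (3·32² + 4)/(2·2) ≡ 1/4. 4⁻¹ ≡ 31 (mod 41) since 4·31 = 124 ≡ 1, so λ ≡ 1·31 ≡ 31.
  x = λ² - 32 - 32 = 961 - 64 ≡ 36; y = λ·(32 - 36) - 2 ≡ 38. → (36, 38)
3G: (36, 38) + (32, 2). λ = (2 - 38)/(32 - 36) ≡ 5/37 mod 41. 37⁻¹ ≡ 10 (mod 41), so λ ≡ 9.
  x = λ² - 36 - 32 = 81 - 68 ≡ 13; y = λ·(36 - 13) - 38 ≡ 5. → (13, 5)

(13, 5)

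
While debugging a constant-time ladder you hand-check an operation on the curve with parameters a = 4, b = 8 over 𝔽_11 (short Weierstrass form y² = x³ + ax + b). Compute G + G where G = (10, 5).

(7, 7)

tangent at (10, 5): λ = (3·10² + 4)/(2·5) ≡ 7/10. 10⁻¹ ≡ 10 (mod 11) since 10·10 = 100 ≡ 1, so λ ≡ 7·10 ≡ 4.
  x = λ² - 10 - 10 = 16 - 20 ≡ 7; y = λ·(10 - 7) - 5 ≡ 7. → (7, 7)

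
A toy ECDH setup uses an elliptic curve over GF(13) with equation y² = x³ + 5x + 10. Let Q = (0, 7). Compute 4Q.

Double-and-add on 4 = (100)₂. Start with Q = (0, 7) for the leading 1-bit.
double: tangent at (0, 7): λ = (3·0² + 5)/(2·7) ≡ 5/1. 1⁻¹ ≡ 1 (mod 13), so λ ≡ 5·1 ≡ 5.
  x = λ² - 0 - 0 = 25 - 0 ≡ 12; y = λ·(0 - 12) - 7 ≡ 11. → (12, 11)
double: tangent at (12, 11): λ = (3·12² + 5)/(2·11) ≡ 8/9. 9⁻¹ ≡ 3 (mod 13) since 9·3 = 27 ≡ 1, so λ ≡ 8·3 ≡ 11.
  x = λ² - 12 - 12 = 121 - 24 ≡ 6; y = λ·(12 - 6) - 11 ≡ 3. → (6, 3)

(6, 3)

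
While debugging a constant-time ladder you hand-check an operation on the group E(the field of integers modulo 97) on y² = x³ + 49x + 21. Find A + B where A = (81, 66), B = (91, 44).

(81, 66) + (91, 44). λ = (44 - 66)/(91 - 81) ≡ 75/10 mod 97. 10⁻¹ ≡ 68 (mod 97), so λ ≡ 56.
  x = λ² - 81 - 91 = 3136 - 172 ≡ 54; y = λ·(81 - 54) - 66 ≡ 88. → (54, 88)

(54, 88)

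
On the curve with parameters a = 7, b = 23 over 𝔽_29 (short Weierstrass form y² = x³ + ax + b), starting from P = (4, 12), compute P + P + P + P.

(13, 22)

Double-and-add on 4 = (100)₂. Start with P = (4, 12) for the leading 1-bit.
double: tangent at (4, 12): λ = (3·4² + 7)/(2·12) ≡ 26/24. 24⁻¹ ≡ 23 (mod 29) since 24·23 = 552 ≡ 1, so λ ≡ 26·23 ≡ 18.
  x = λ² - 4 - 4 = 324 - 8 ≡ 26; y = λ·(4 - 26) - 12 ≡ 27. → (26, 27)
double: tangent at (26, 27): λ = (3·26² + 7)/(2·27) ≡ 5/25. 25⁻¹ ≡ 7 (mod 29) since 25·7 = 175 ≡ 1, so λ ≡ 5·7 ≡ 6.
  x = λ² - 26 - 26 = 36 - 52 ≡ 13; y = λ·(26 - 13) - 27 ≡ 22. → (13, 22)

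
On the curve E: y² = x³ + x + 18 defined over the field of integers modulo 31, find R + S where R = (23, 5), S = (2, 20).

(16, 21)

(23, 5) + (2, 20). λ = (20 - 5)/(2 - 23) ≡ 15/10 mod 31. 10⁻¹ ≡ 28 (mod 31), so λ ≡ 17.
  x = λ² - 23 - 2 = 289 - 25 ≡ 16; y = λ·(23 - 16) - 5 ≡ 21. → (16, 21)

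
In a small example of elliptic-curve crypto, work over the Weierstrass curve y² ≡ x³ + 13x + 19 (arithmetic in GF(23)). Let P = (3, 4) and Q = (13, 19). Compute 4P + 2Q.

First 4P:
Double-and-add on 4 = (100)₂. Start with P = (3, 4) for the leading 1-bit.
double: tangent at (3, 4): λ = (3·3² + 13)/(2·4) ≡ 17/8. 8⁻¹ ≡ 3 (mod 23), so λ ≡ 17·3 ≡ 5.
  x = λ² - 3 - 3 = 25 - 6 ≡ 19; y = λ·(3 - 19) - 4 ≡ 8. → (19, 8)
double: tangent at (19, 8): λ = (3·19² + 13)/(2·8) ≡ 15/16. 16⁻¹ ≡ 13 (mod 23) since 16·13 = 208 ≡ 1, so λ ≡ 15·13 ≡ 11.
  x = λ² - 19 - 19 = 121 - 38 ≡ 14; y = λ·(19 - 14) - 8 ≡ 1. → (14, 1)
4P = (14, 1).
Next 2Q:
Repeated addition: build up to 2Q.
2Q: tangent at (13, 19): λ = (3·13² + 13)/(2·19) ≡ 14/15. 15⁻¹ ≡ 20 (mod 23) since 15·20 = 300 ≡ 1, so λ ≡ 14·20 ≡ 4.
  x = λ² - 13 - 13 = 16 - 26 ≡ 13; y = λ·(13 - 13) - 19 ≡ 4. → (13, 4)
2Q = (13, 4).
Finally 4P + 2Q:
(14, 1) + (13, 4). λ = (4 - 1)/(13 - 14) ≡ 3/22 mod 23. 22⁻¹ ≡ 22 (mod 23), so λ ≡ 20.
  x = λ² - 14 - 13 = 400 - 27 ≡ 5; y = λ·(14 - 5) - 1 ≡ 18. → (5, 18)

(5, 18)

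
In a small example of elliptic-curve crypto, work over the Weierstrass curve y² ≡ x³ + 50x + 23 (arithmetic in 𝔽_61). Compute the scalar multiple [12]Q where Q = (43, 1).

Repeated addition: build up to 12Q.
2Q: tangent at (43, 1): λ = (3·43² + 50)/(2·1) ≡ 46/2. 2⁻¹ ≡ 31 (mod 61), so λ ≡ 46·31 ≡ 23.
  x = λ² - 43 - 43 = 529 - 86 ≡ 16; y = λ·(43 - 16) - 1 ≡ 10. → (16, 10)
3Q: (16, 10) + (43, 1). λ = (1 - 10)/(43 - 16) ≡ 52/27 mod 61. 27⁻¹ ≡ 52 (mod 61), so λ ≡ 20.
  x = λ² - 16 - 43 = 400 - 59 ≡ 36; y = λ·(16 - 36) - 10 ≡ 17. → (36, 17)
4Q: (36, 17) + (43, 1). λ = (1 - 17)/(43 - 36) ≡ 45/7 mod 61. 7⁻¹ ≡ 35 (mod 61), so λ ≡ 50.
  x = λ² - 36 - 43 = 2500 - 79 ≡ 42; y = λ·(36 - 42) - 17 ≡ 49. → (42, 49)
5Q: (42, 49) + (43, 1). λ = (1 - 49)/(43 - 42) ≡ 13/1 mod 61. 1⁻¹ ≡ 1 (mod 61) since 1·1 = 1 ≡ 1, so λ ≡ 13.
  x = λ² - 42 - 43 = 169 - 85 ≡ 23; y = λ·(42 - 23) - 49 ≡ 15. → (23, 15)
6Q: (23, 15) + (43, 1). λ = (1 - 15)/(43 - 23) ≡ 47/20 mod 61. 20⁻¹ ≡ 58 (mod 61), so λ ≡ 42.
  x = λ² - 23 - 43 = 1764 - 66 ≡ 51; y = λ·(23 - 51) - 15 ≡ 29. → (51, 29)
7Q: (51, 29) + (43, 1). λ = (1 - 29)/(43 - 51) ≡ 33/53 mod 61. 53⁻¹ ≡ 38 (mod 61), so λ ≡ 34.
  x = λ² - 51 - 43 = 1156 - 94 ≡ 25; y = λ·(51 - 25) - 29 ≡ 1. → (25, 1)
8Q: (25, 1) + (43, 1). λ = (1 - 1)/(43 - 25) ≡ 0/18 mod 61. 18⁻¹ ≡ 17 (mod 61), so λ ≡ 0.
  x = λ² - 25 - 43 = 0 - 68 ≡ 54; y = λ·(25 - 54) - 1 ≡ 60. → (54, 60)
9Q: (54, 60) + (43, 1). λ = (1 - 60)/(43 - 54) ≡ 2/50 mod 61. 50⁻¹ ≡ 11 (mod 61), so λ ≡ 22.
  x = λ² - 54 - 43 = 484 - 97 ≡ 21; y = λ·(54 - 21) - 60 ≡ 56. → (21, 56)
10Q: (21, 56) + (43, 1). λ = (1 - 56)/(43 - 21) ≡ 6/22 mod 61. 22⁻¹ ≡ 25 (mod 61) since 22·25 = 550 ≡ 1, so λ ≡ 28.
  x = λ² - 21 - 43 = 784 - 64 ≡ 49; y = λ·(21 - 49) - 56 ≡ 14. → (49, 14)
11Q: (49, 14) + (43, 1). λ = (1 - 14)/(43 - 49) ≡ 48/55 mod 61. 55⁻¹ ≡ 10 (mod 61), so λ ≡ 53.
  x = λ² - 49 - 43 = 2809 - 92 ≡ 33; y = λ·(49 - 33) - 14 ≡ 41. → (33, 41)
12Q: (33, 41) + (43, 1). λ = (1 - 41)/(43 - 33) ≡ 21/10 mod 61. 10⁻¹ ≡ 55 (mod 61), so λ ≡ 57.
  x = λ² - 33 - 43 = 3249 - 76 ≡ 1; y = λ·(33 - 1) - 41 ≡ 14. → (1, 14)

(1, 14)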